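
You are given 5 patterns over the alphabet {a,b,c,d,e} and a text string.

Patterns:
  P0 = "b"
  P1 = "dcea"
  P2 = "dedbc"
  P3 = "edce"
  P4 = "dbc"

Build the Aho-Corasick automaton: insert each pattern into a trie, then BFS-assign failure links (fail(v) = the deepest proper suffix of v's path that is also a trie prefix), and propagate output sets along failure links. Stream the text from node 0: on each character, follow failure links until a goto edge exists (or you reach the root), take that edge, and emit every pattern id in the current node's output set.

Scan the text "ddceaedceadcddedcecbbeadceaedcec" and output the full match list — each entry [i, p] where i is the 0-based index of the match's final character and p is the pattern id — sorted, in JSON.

Build:
Trie nodes:
  0='ε' goto b→1 d→2 e→10
  1='b' goto ·  ←P0
  2='d' goto b→14 c→3 e→6
  3='dc' goto e→4
  4='dce' goto a→5
  5='dcea' goto ·  ←P1
  6='de' goto d→7
  7='ded' goto b→8
  8='dedb' goto c→9
  9='dedbc' goto ·  ←P2
  10='e' goto d→11
  11='ed' goto c→12
  12='edc' goto e→13
  13='edce' goto ·  ←P3
  14='db' goto c→15
  15='dbc' goto ·  ←P4

BFS fail/out derivation:
  fail(1) 'b': from fail(0)=0 chase 'b': 0 ⇒ 0;  out={0}∪out(0)={0}
  fail(2) 'd': from fail(0)=0 chase 'd': 0 ⇒ 0;  out=∅∪out(0)=∅
  fail(10) 'e': from fail(0)=0 chase 'e': 0 ⇒ 0;  out=∅∪out(0)=∅
  fail(3) 'dc': from fail(2)=0 chase 'c': 0 ⇒ 0;  out=∅∪out(0)=∅
  fail(6) 'de': from fail(2)=0 chase 'e': 0 ⇒ 10;  out=∅∪out(10)=∅
  fail(11) 'ed': from fail(10)=0 chase 'd': 0 ⇒ 2;  out=∅∪out(2)=∅
  fail(14) 'db': from fail(2)=0 chase 'b': 0 ⇒ 1;  out=∅∪out(1)={0}
  fail(4) 'dce': from fail(3)=0 chase 'e': 0 ⇒ 10;  out=∅∪out(10)=∅
  fail(7) 'ded': from fail(6)=10 chase 'd': 10 ⇒ 11;  out=∅∪out(11)=∅
  fail(12) 'edc': from fail(11)=2 chase 'c': 2 ⇒ 3;  out=∅∪out(3)=∅
  fail(15) 'dbc': from fail(14)=1 chase 'c': 1→0 ⇒ 0;  out={4}∪out(0)={4}
  fail(5) 'dcea': from fail(4)=10 chase 'a': 10→0 ⇒ 0;  out={1}∪out(0)={1}
  fail(8) 'dedb': from fail(7)=11 chase 'b': 11→2 ⇒ 14;  out=∅∪out(14)={0}
  fail(13) 'edce': from fail(12)=3 chase 'e': 3 ⇒ 4;  out={3}∪out(4)={3}
  fail(9) 'dedbc': from fail(8)=14 chase 'c': 14 ⇒ 15;  out={2}∪out(15)={2,4}

Run:
[0] read 'd'  n0⇒n2
[1] read 'd'  n2⇒n2 ·f
[2] read 'c'  n2⇒n3
[3] read 'e'  n3⇒n4
[4] read 'a'  n4⇒n5  emit P1@[1:4]
[5] read 'e'  n5⇒n10 ·f
[6] read 'd'  n10⇒n11
[7] read 'c'  n11⇒n12
[8] read 'e'  n12⇒n13  emit P3@[5:8]
[9] read 'a'  n13⇒n5 ·f  emit P1@[6:9]
[10] read 'd'  n5⇒n2 ·f
[11] read 'c'  n2⇒n3
[12] read 'd'  n3⇒n2 ·f
[13] read 'd'  n2⇒n2 ·f
[14] read 'e'  n2⇒n6
[15] read 'd'  n6⇒n7
[16] read 'c'  n7⇒n12 ·f
[17] read 'e'  n12⇒n13  emit P3@[14:17]
[18] read 'c'  n13⇒n0 ·f
[19] read 'b'  n0⇒n1  emit P0@[19:19]
[20] read 'b'  n1⇒n1 ·f  emit P0@[20:20]
[21] read 'e'  n1⇒n10 ·f
[22] read 'a'  n10⇒n0 ·f
[23] read 'd'  n0⇒n2
[24] read 'c'  n2⇒n3
[25] read 'e'  n3⇒n4
[26] read 'a'  n4⇒n5  emit P1@[23:26]
[27] read 'e'  n5⇒n10 ·f
[28] read 'd'  n10⇒n11
[29] read 'c'  n11⇒n12
[30] read 'e'  n12⇒n13  emit P3@[27:30]
[31] read 'c'  n13⇒n0 ·f

Result: [[4,1],[8,3],[9,1],[17,3],[19,0],[20,0],[26,1],[30,3]]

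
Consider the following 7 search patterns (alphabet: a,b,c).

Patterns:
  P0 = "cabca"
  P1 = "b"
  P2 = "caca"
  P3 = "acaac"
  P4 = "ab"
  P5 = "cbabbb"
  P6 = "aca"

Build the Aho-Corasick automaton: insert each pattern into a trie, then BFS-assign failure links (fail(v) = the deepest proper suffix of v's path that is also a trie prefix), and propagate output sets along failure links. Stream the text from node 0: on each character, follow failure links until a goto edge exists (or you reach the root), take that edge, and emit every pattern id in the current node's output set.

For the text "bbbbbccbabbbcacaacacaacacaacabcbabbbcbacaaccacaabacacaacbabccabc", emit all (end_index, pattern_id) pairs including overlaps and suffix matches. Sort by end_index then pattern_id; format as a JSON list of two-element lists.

Construct AC machine:
Trie (insert patterns):
  0='ε' goto a→9 b→6 c→1
  1='c' goto a→2 b→15
  2='ca' goto b→3 c→7
  3='cab' goto c→4
  4='cabc' goto a→5
  5='cabca' goto ·  [P0 ends]
  6='b' goto ·  [P1 ends]
  7='cac' goto a→8
  8='caca' goto ·  [P2 ends]
  9='a' goto b→14 c→10
  10='ac' goto a→11
  11='aca' goto a→12  [P6 ends]
  12='acaa' goto c→13
  13='acaac' goto ·  [P3 ends]
  14='ab' goto ·  [P4 ends]
  15='cb' goto a→16
  16='cba' goto b→17
  17='cbab' goto b→18
  18='cbabb' goto b→19
  19='cbabbb' goto ·  [P5 ends]

Failure links (BFS by depth):
  fail(1) 'c': from fail(0)=0 chase 'c': 0 ⇒ 0;  out=∅∪out(0)=∅
  fail(6) 'b': from fail(0)=0 chase 'b': 0 ⇒ 0;  out={1}∪out(0)={1}
  fail(9) 'a': from fail(0)=0 chase 'a': 0 ⇒ 0;  out=∅∪out(0)=∅
  fail(2) 'ca': from fail(1)=0 chase 'a': 0 ⇒ 9;  out=∅∪out(9)=∅
  fail(10) 'ac': from fail(9)=0 chase 'c': 0 ⇒ 1;  out=∅∪out(1)=∅
  fail(14) 'ab': from fail(9)=0 chase 'b': 0 ⇒ 6;  out={4}∪out(6)={1,4}
  fail(15) 'cb': from fail(1)=0 chase 'b': 0 ⇒ 6;  out=∅∪out(6)={1}
  fail(3) 'cab': from fail(2)=9 chase 'b': 9 ⇒ 14;  out=∅∪out(14)={1,4}
  fail(7) 'cac': from fail(2)=9 chase 'c': 9 ⇒ 10;  out=∅∪out(10)=∅
  fail(11) 'aca': from fail(10)=1 chase 'a': 1 ⇒ 2;  out={6}∪out(2)={6}
  fail(16) 'cba': from fail(15)=6 chase 'a': 6→0 ⇒ 9;  out=∅∪out(9)=∅
  fail(4) 'cabc': from fail(3)=14 chase 'c': 14→6→0 ⇒ 1;  out=∅∪out(1)=∅
  fail(8) 'caca': from fail(7)=10 chase 'a': 10 ⇒ 11;  out={2}∪out(11)={2,6}
  fail(12) 'acaa': from fail(11)=2 chase 'a': 2→9→0 ⇒ 9;  out=∅∪out(9)=∅
  fail(17) 'cbab': from fail(16)=9 chase 'b': 9 ⇒ 14;  out=∅∪out(14)={1,4}
  fail(5) 'cabca': from fail(4)=1 chase 'a': 1 ⇒ 2;  out={0}∪out(2)={0}
  fail(13) 'acaac': from fail(12)=9 chase 'c': 9 ⇒ 10;  out={3}∪out(10)={3}
  fail(18) 'cbabb': from fail(17)=14 chase 'b': 14→6→0 ⇒ 6;  out=∅∪out(6)={1}
  fail(19) 'cbabbb': from fail(18)=6 chase 'b': 6→0 ⇒ 6;  out={5}∪out(6)={1,5}

Scan:
pos 0 'b': at 6  emit P1@[0:0]
pos 1 'b': at 6 (via fail)  emit P1@[1:1]
pos 2 'b': at 6 (via fail)  emit P1@[2:2]
pos 3 'b': at 6 (via fail)  emit P1@[3:3]
pos 4 'b': at 6 (via fail)  emit P1@[4:4]
pos 5 'c': at 1 (via fail)
pos 6 'c': at 1 (via fail)
pos 7 'b': at 15  emit P1@[7:7]
pos 8 'a': at 16
pos 9 'b': at 17  emit P1@[9:9],P4@[8:9]
pos 10 'b': at 18  emit P1@[10:10]
pos 11 'b': at 19  emit P1@[11:11],P5@[6:11]
pos 12 'c': at 1 (via fail)
pos 13 'a': at 2
pos 14 'c': at 7
pos 15 'a': at 8  emit P2@[12:15],P6@[13:15]
pos 16 'a': at 12 (via fail)
pos 17 'c': at 13  emit P3@[13:17]
pos 18 'a': at 11 (via fail)  emit P6@[16:18]
pos 19 'c': at 7 (via fail)
pos 20 'a': at 8  emit P2@[17:20],P6@[18:20]
pos 21 'a': at 12 (via fail)
pos 22 'c': at 13  emit P3@[18:22]
pos 23 'a': at 11 (via fail)  emit P6@[21:23]
pos 24 'c': at 7 (via fail)
pos 25 'a': at 8  emit P2@[22:25],P6@[23:25]
pos 26 'a': at 12 (via fail)
pos 27 'c': at 13  emit P3@[23:27]
pos 28 'a': at 11 (via fail)  emit P6@[26:28]
pos 29 'b': at 3 (via fail)  emit P1@[29:29],P4@[28:29]
pos 30 'c': at 4
pos 31 'b': at 15 (via fail)  emit P1@[31:31]
pos 32 'a': at 16
pos 33 'b': at 17  emit P1@[33:33],P4@[32:33]
pos 34 'b': at 18  emit P1@[34:34]
pos 35 'b': at 19  emit P1@[35:35],P5@[30:35]
pos 36 'c': at 1 (via fail)
pos 37 'b': at 15  emit P1@[37:37]
pos 38 'a': at 16
pos 39 'c': at 10 (via fail)
pos 40 'a': at 11  emit P6@[38:40]
pos 41 'a': at 12
pos 42 'c': at 13  emit P3@[38:42]
pos 43 'c': at 1 (via fail)
pos 44 'a': at 2
pos 45 'c': at 7
pos 46 'a': at 8  emit P2@[43:46],P6@[44:46]
pos 47 'a': at 12 (via fail)
pos 48 'b': at 14 (via fail)  emit P1@[48:48],P4@[47:48]
pos 49 'a': at 9 (via fail)
pos 50 'c': at 10
pos 51 'a': at 11  emit P6@[49:51]
pos 52 'c': at 7 (via fail)
pos 53 'a': at 8  emit P2@[50:53],P6@[51:53]
pos 54 'a': at 12 (via fail)
pos 55 'c': at 13  emit P3@[51:55]
pos 56 'b': at 15 (via fail)  emit P1@[56:56]
pos 57 'a': at 16
pos 58 'b': at 17  emit P1@[58:58],P4@[57:58]
pos 59 'c': at 1 (via fail)
pos 60 'c': at 1 (via fail)
pos 61 'a': at 2
pos 62 'b': at 3  emit P1@[62:62],P4@[61:62]
pos 63 'c': at 4

All matches (sorted): [[0,1],[1,1],[2,1],[3,1],[4,1],[7,1],[9,1],[9,4],[10,1],[11,1],[11,5],[15,2],[15,6],[17,3],[18,6],[20,2],[20,6],[22,3],[23,6],[25,2],[25,6],[27,3],[28,6],[29,1],[29,4],[31,1],[33,1],[33,4],[34,1],[35,1],[35,5],[37,1],[40,6],[42,3],[46,2],[46,6],[48,1],[48,4],[51,6],[53,2],[53,6],[55,3],[56,1],[58,1],[58,4],[62,1],[62,4]]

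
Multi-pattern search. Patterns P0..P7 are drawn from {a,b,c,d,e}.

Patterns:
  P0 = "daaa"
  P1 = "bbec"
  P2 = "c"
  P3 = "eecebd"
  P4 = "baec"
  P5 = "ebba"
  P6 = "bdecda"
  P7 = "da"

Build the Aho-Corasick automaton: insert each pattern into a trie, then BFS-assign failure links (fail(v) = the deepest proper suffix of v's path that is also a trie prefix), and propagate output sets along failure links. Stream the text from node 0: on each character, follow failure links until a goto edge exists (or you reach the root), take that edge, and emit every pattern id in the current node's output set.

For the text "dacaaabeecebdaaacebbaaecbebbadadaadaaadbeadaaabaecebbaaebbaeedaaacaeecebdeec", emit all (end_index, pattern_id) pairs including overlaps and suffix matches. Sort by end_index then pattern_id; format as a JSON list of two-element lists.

Build:
Trie nodes:
  n0 'ε': b→5 c→9 d→1 e→10
  n1 'd': a→2
  n2 'da': a→3  ←P7
  n3 'daa': a→4
  n4 'daaa': ·  ←P0
  n5 'b': a→16 b→6 d→22
  n6 'bb': e→7
  n7 'bbe': c→8
  n8 'bbec': ·  ←P1
  n9 'c': ·  ←P2
  n10 'e': b→19 e→11
  n11 'ee': c→12
  n12 'eec': e→13
  n13 'eece': b→14
  n14 'eeceb': d→15
  n15 'eecebd': ·  ←P3
  n16 'ba': e→17
  n17 'bae': c→18
  n18 'baec': ·  ←P4
  n19 'eb': b→20
  n20 'ebb': a→21
  n21 'ebba': ·  ←P5
  n22 'bd': e→23
  n23 'bde': c→24
  n24 'bdec': d→25
  n25 'bdecd': a→26
  n26 'bdecda': ·  ←P6

BFS fail/out derivation:
  fail(1) 'd': from fail(0)=0 chase 'd': 0 ⇒ 0;  out=∅∪out(0)=∅
  fail(5) 'b': from fail(0)=0 chase 'b': 0 ⇒ 0;  out=∅∪out(0)=∅
  fail(9) 'c': from fail(0)=0 chase 'c': 0 ⇒ 0;  out={2}∪out(0)={2}
  fail(10) 'e': from fail(0)=0 chase 'e': 0 ⇒ 0;  out=∅∪out(0)=∅
  fail(2) 'da': from fail(1)=0 chase 'a': 0 ⇒ 0;  out={7}∪out(0)={7}
  fail(6) 'bb': from fail(5)=0 chase 'b': 0 ⇒ 5;  out=∅∪out(5)=∅
  fail(11) 'ee': from fail(10)=0 chase 'e': 0 ⇒ 10;  out=∅∪out(10)=∅
  fail(16) 'ba': from fail(5)=0 chase 'a': 0 ⇒ 0;  out=∅∪out(0)=∅
  fail(19) 'eb': from fail(10)=0 chase 'b': 0 ⇒ 5;  out=∅∪out(5)=∅
  fail(22) 'bd': from fail(5)=0 chase 'd': 0 ⇒ 1;  out=∅∪out(1)=∅
  fail(3) 'daa': from fail(2)=0 chase 'a': 0 ⇒ 0;  out=∅∪out(0)=∅
  fail(7) 'bbe': from fail(6)=5 chase 'e': 5→0 ⇒ 10;  out=∅∪out(10)=∅
  fail(12) 'eec': from fail(11)=10 chase 'c': 10→0 ⇒ 9;  out=∅∪out(9)={2}
  fail(17) 'bae': from fail(16)=0 chase 'e': 0 ⇒ 10;  out=∅∪out(10)=∅
  fail(20) 'ebb': from fail(19)=5 chase 'b': 5 ⇒ 6;  out=∅∪out(6)=∅
  fail(23) 'bde': from fail(22)=1 chase 'e': 1→0 ⇒ 10;  out=∅∪out(10)=∅
  fail(4) 'daaa': from fail(3)=0 chase 'a': 0 ⇒ 0;  out={0}∪out(0)={0}
  fail(8) 'bbec': from fail(7)=10 chase 'c': 10→0 ⇒ 9;  out={1}∪out(9)={1,2}
  fail(13) 'eece': from fail(12)=9 chase 'e': 9→0 ⇒ 10;  out=∅∪out(10)=∅
  fail(18) 'baec': from fail(17)=10 chase 'c': 10→0 ⇒ 9;  out={4}∪out(9)={2,4}
  fail(21) 'ebba': from fail(20)=6 chase 'a': 6→5 ⇒ 16;  out={5}∪out(16)={5}
  fail(24) 'bdec': from fail(23)=10 chase 'c': 10→0 ⇒ 9;  out=∅∪out(9)={2}
  fail(14) 'eeceb': from fail(13)=10 chase 'b': 10 ⇒ 19;  out=∅∪out(19)=∅
  fail(25) 'bdecd': from fail(24)=9 chase 'd': 9→0 ⇒ 1;  out=∅∪out(1)=∅
  fail(15) 'eecebd': from fail(14)=19 chase 'd': 19→5 ⇒ 22;  out={3}∪out(22)={3}
  fail(26) 'bdecda': from fail(25)=1 chase 'a': 1 ⇒ 2;  out={6}∪out(2)={6,7}

Text stream:
i=0 'd': node 0→1
i=1 'a': node 1→2  ** P7@[0:1]
i=2 'c': node 2→9 (fail-walked)  ** P2@[2:2]
i=3 'a': node 9→0 (fail-walked)
i=4 'a': node 0→0
i=5 'a': node 0→0
i=6 'b': node 0→5
i=7 'e': node 5→10 (fail-walked)
i=8 'e': node 10→11
i=9 'c': node 11→12  ** P2@[9:9]
i=10 'e': node 12→13
i=11 'b': node 13→14
i=12 'd': node 14→15  ** P3@[7:12]
i=13 'a': node 15→2 (fail-walked)  ** P7@[12:13]
i=14 'a': node 2→3
i=15 'a': node 3→4  ** P0@[12:15]
i=16 'c': node 4→9 (fail-walked)  ** P2@[16:16]
i=17 'e': node 9→10 (fail-walked)
i=18 'b': node 10→19
i=19 'b': node 19→20
i=20 'a': node 20→21  ** P5@[17:20]
i=21 'a': node 21→0 (fail-walked)
i=22 'e': node 0→10
i=23 'c': node 10→9 (fail-walked)  ** P2@[23:23]
i=24 'b': node 9→5 (fail-walked)
i=25 'e': node 5→10 (fail-walked)
i=26 'b': node 10→19
i=27 'b': node 19→20
i=28 'a': node 20→21  ** P5@[25:28]
i=29 'd': node 21→1 (fail-walked)
i=30 'a': node 1→2  ** P7@[29:30]
i=31 'd': node 2→1 (fail-walked)
i=32 'a': node 1→2  ** P7@[31:32]
i=33 'a': node 2→3
i=34 'd': node 3→1 (fail-walked)
i=35 'a': node 1→2  ** P7@[34:35]
i=36 'a': node 2→3
i=37 'a': node 3→4  ** P0@[34:37]
i=38 'd': node 4→1 (fail-walked)
i=39 'b': node 1→5 (fail-walked)
i=40 'e': node 5→10 (fail-walked)
i=41 'a': node 10→0 (fail-walked)
i=42 'd': node 0→1
i=43 'a': node 1→2  ** P7@[42:43]
i=44 'a': node 2→3
i=45 'a': node 3→4  ** P0@[42:45]
i=46 'b': node 4→5 (fail-walked)
i=47 'a': node 5→16
i=48 'e': node 16→17
i=49 'c': node 17→18  ** P2@[49:49],P4@[46:49]
i=50 'e': node 18→10 (fail-walked)
i=51 'b': node 10→19
i=52 'b': node 19→20
i=53 'a': node 20→21  ** P5@[50:53]
i=54 'a': node 21→0 (fail-walked)
i=55 'e': node 0→10
i=56 'b': node 10→19
i=57 'b': node 19→20
i=58 'a': node 20→21  ** P5@[55:58]
i=59 'e': node 21→17 (fail-walked)
i=60 'e': node 17→11 (fail-walked)
i=61 'd': node 11→1 (fail-walked)
i=62 'a': node 1→2  ** P7@[61:62]
i=63 'a': node 2→3
i=64 'a': node 3→4  ** P0@[61:64]
i=65 'c': node 4→9 (fail-walked)  ** P2@[65:65]
i=66 'a': node 9→0 (fail-walked)
i=67 'e': node 0→10
i=68 'e': node 10→11
i=69 'c': node 11→12  ** P2@[69:69]
i=70 'e': node 12→13
i=71 'b': node 13→14
i=72 'd': node 14→15  ** P3@[67:72]
i=73 'e': node 15→23 (fail-walked)
i=74 'e': node 23→11 (fail-walked)
i=75 'c': node 11→12  ** P2@[75:75]

All matches (sorted): [[1,7],[2,2],[9,2],[12,3],[13,7],[15,0],[16,2],[20,5],[23,2],[28,5],[30,7],[32,7],[35,7],[37,0],[43,7],[45,0],[49,2],[49,4],[53,5],[58,5],[62,7],[64,0],[65,2],[69,2],[72,3],[75,2]]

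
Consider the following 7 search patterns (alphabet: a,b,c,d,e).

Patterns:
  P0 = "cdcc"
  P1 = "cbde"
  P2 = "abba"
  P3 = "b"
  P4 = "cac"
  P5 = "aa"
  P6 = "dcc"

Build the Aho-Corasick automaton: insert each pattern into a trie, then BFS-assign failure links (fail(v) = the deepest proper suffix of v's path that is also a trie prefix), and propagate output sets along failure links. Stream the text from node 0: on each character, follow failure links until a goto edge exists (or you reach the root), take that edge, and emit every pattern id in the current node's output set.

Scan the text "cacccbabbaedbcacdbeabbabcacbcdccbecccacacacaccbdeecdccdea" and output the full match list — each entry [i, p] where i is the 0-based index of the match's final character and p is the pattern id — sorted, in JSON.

Build automaton:
Trie nodes:
  0='ε' goto a→8 b→12 c→1 d→16
  1='c' goto a→13 b→5 d→2
  2='cd' goto c→3
  3='cdc' goto c→4
  4='cdcc' goto ·  [P0 ends]
  5='cb' goto d→6
  6='cbd' goto e→7
  7='cbde' goto ·  [P1 ends]
  8='a' goto a→15 b→9
  9='ab' goto b→10
  10='abb' goto a→11
  11='abba' goto ·  [P2 ends]
  12='b' goto ·  [P3 ends]
  13='ca' goto c→14
  14='cac' goto ·  [P4 ends]
  15='aa' goto ·  [P5 ends]
  16='d' goto c→17
  17='dc' goto c→18
  18='dcc' goto ·  [P6 ends]

BFS fail/out derivation:
  fail(1) 'c': from fail(0)=0 chase 'c': 0 ⇒ 0;  out=∅∪out(0)=∅
  fail(8) 'a': from fail(0)=0 chase 'a': 0 ⇒ 0;  out=∅∪out(0)=∅
  fail(12) 'b': from fail(0)=0 chase 'b': 0 ⇒ 0;  out={3}∪out(0)={3}
  fail(16) 'd': from fail(0)=0 chase 'd': 0 ⇒ 0;  out=∅∪out(0)=∅
  fail(2) 'cd': from fail(1)=0 chase 'd': 0 ⇒ 16;  out=∅∪out(16)=∅
  fail(5) 'cb': from fail(1)=0 chase 'b': 0 ⇒ 12;  out=∅∪out(12)={3}
  fail(9) 'ab': from fail(8)=0 chase 'b': 0 ⇒ 12;  out=∅∪out(12)={3}
  fail(13) 'ca': from fail(1)=0 chase 'a': 0 ⇒ 8;  out=∅∪out(8)=∅
  fail(15) 'aa': from fail(8)=0 chase 'a': 0 ⇒ 8;  out={5}∪out(8)={5}
  fail(17) 'dc': from fail(16)=0 chase 'c': 0 ⇒ 1;  out=∅∪out(1)=∅
  fail(3) 'cdc': from fail(2)=16 chase 'c': 16 ⇒ 17;  out=∅∪out(17)=∅
  fail(6) 'cbd': from fail(5)=12 chase 'd': 12→0 ⇒ 16;  out=∅∪out(16)=∅
  fail(10) 'abb': from fail(9)=12 chase 'b': 12→0 ⇒ 12;  out=∅∪out(12)={3}
  fail(14) 'cac': from fail(13)=8 chase 'c': 8→0 ⇒ 1;  out={4}∪out(1)={4}
  fail(18) 'dcc': from fail(17)=1 chase 'c': 1→0 ⇒ 1;  out={6}∪out(1)={6}
  fail(4) 'cdcc': from fail(3)=17 chase 'c': 17 ⇒ 18;  out={0}∪out(18)={0,6}
  fail(7) 'cbde': from fail(6)=16 chase 'e': 16→0 ⇒ 0;  out={1}∪out(0)={1}
  fail(11) 'abba': from fail(10)=12 chase 'a': 12→0 ⇒ 8;  out={2}∪out(8)={2}

Scan:
[0] read 'c'  n0⇒n1
[1] read 'a'  n1⇒n13
[2] read 'c'  n13⇒n14  ** P4@[0:2]
[3] read 'c'  n14⇒n1 ·f
[4] read 'c'  n1⇒n1 ·f
[5] read 'b'  n1⇒n5  ** P3@[5:5]
[6] read 'a'  n5⇒n8 ·f
[7] read 'b'  n8⇒n9  ** P3@[7:7]
[8] read 'b'  n9⇒n10  ** P3@[8:8]
[9] read 'a'  n10⇒n11  ** P2@[6:9]
[10] read 'e'  n11⇒n0 ·f
[11] read 'd'  n0⇒n16
[12] read 'b'  n16⇒n12 ·f  ** P3@[12:12]
[13] read 'c'  n12⇒n1 ·f
[14] read 'a'  n1⇒n13
[15] read 'c'  n13⇒n14  ** P4@[13:15]
[16] read 'd'  n14⇒n2 ·f
[17] read 'b'  n2⇒n12 ·f  ** P3@[17:17]
[18] read 'e'  n12⇒n0 ·f
[19] read 'a'  n0⇒n8
[20] read 'b'  n8⇒n9  ** P3@[20:20]
[21] read 'b'  n9⇒n10  ** P3@[21:21]
[22] read 'a'  n10⇒n11  ** P2@[19:22]
[23] read 'b'  n11⇒n9 ·f  ** P3@[23:23]
[24] read 'c'  n9⇒n1 ·f
[25] read 'a'  n1⇒n13
[26] read 'c'  n13⇒n14  ** P4@[24:26]
[27] read 'b'  n14⇒n5 ·f  ** P3@[27:27]
[28] read 'c'  n5⇒n1 ·f
[29] read 'd'  n1⇒n2
[30] read 'c'  n2⇒n3
[31] read 'c'  n3⇒n4  ** P0@[28:31],P6@[29:31]
[32] read 'b'  n4⇒n5 ·f  ** P3@[32:32]
[33] read 'e'  n5⇒n0 ·f
[34] read 'c'  n0⇒n1
[35] read 'c'  n1⇒n1 ·f
[36] read 'c'  n1⇒n1 ·f
[37] read 'a'  n1⇒n13
[38] read 'c'  n13⇒n14  ** P4@[36:38]
[39] read 'a'  n14⇒n13 ·f
[40] read 'c'  n13⇒n14  ** P4@[38:40]
[41] read 'a'  n14⇒n13 ·f
[42] read 'c'  n13⇒n14  ** P4@[40:42]
[43] read 'a'  n14⇒n13 ·f
[44] read 'c'  n13⇒n14  ** P4@[42:44]
[45] read 'c'  n14⇒n1 ·f
[46] read 'b'  n1⇒n5  ** P3@[46:46]
[47] read 'd'  n5⇒n6
[48] read 'e'  n6⇒n7  ** P1@[45:48]
[49] read 'e'  n7⇒n0 ·f
[50] read 'c'  n0⇒n1
[51] read 'd'  n1⇒n2
[52] read 'c'  n2⇒n3
[53] read 'c'  n3⇒n4  ** P0@[50:53],P6@[51:53]
[54] read 'd'  n4⇒n2 ·f
[55] read 'e'  n2⇒n0 ·f
[56] read 'a'  n0⇒n8

All matches (sorted): [[2,4],[5,3],[7,3],[8,3],[9,2],[12,3],[15,4],[17,3],[20,3],[21,3],[22,2],[23,3],[26,4],[27,3],[31,0],[31,6],[32,3],[38,4],[40,4],[42,4],[44,4],[46,3],[48,1],[53,0],[53,6]]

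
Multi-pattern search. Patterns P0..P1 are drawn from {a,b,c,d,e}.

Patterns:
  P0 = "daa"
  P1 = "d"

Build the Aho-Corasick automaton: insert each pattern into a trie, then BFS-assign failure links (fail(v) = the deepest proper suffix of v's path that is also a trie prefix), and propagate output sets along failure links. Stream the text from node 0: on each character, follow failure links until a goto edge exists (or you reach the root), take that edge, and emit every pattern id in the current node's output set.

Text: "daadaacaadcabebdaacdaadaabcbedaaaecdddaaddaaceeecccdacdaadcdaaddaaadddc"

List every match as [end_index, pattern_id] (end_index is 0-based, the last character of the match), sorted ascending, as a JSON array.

Build:
Trie nodes:
  n0 'ε': d→1
  n1 'd': a→2  ←P1
  n2 'da': a→3
  n3 'daa': ·  ←P0

BFS fail/out derivation:
  fail(1) 'd': from fail(0)=0 chase 'd': 0 ⇒ 0;  out={1}∪out(0)={1}
  fail(2) 'da': from fail(1)=0 chase 'a': 0 ⇒ 0;  out=∅∪out(0)=∅
  fail(3) 'daa': from fail(2)=0 chase 'a': 0 ⇒ 0;  out={0}∪out(0)={0}

Text stream:
pos 0 'd': at 1  emit P1@[0:0]
pos 1 'a': at 2
pos 2 'a': at 3  emit P0@[0:2]
pos 3 'd': at 1 ·f  emit P1@[3:3]
pos 4 'a': at 2
pos 5 'a': at 3  emit P0@[3:5]
pos 6 'c': at 0 ·f
pos 7 'a': at 0
pos 8 'a': at 0
pos 9 'd': at 1  emit P1@[9:9]
pos 10 'c': at 0 ·f
pos 11 'a': at 0
pos 12 'b': at 0
pos 13 'e': at 0
pos 14 'b': at 0
pos 15 'd': at 1  emit P1@[15:15]
pos 16 'a': at 2
pos 17 'a': at 3  emit P0@[15:17]
pos 18 'c': at 0 ·f
pos 19 'd': at 1  emit P1@[19:19]
pos 20 'a': at 2
pos 21 'a': at 3  emit P0@[19:21]
pos 22 'd': at 1 ·f  emit P1@[22:22]
pos 23 'a': at 2
pos 24 'a': at 3  emit P0@[22:24]
pos 25 'b': at 0 ·f
pos 26 'c': at 0
pos 27 'b': at 0
pos 28 'e': at 0
pos 29 'd': at 1  emit P1@[29:29]
pos 30 'a': at 2
pos 31 'a': at 3  emit P0@[29:31]
pos 32 'a': at 0 ·f
pos 33 'e': at 0
pos 34 'c': at 0
pos 35 'd': at 1  emit P1@[35:35]
pos 36 'd': at 1 ·f  emit P1@[36:36]
pos 37 'd': at 1 ·f  emit P1@[37:37]
pos 38 'a': at 2
pos 39 'a': at 3  emit P0@[37:39]
pos 40 'd': at 1 ·f  emit P1@[40:40]
pos 41 'd': at 1 ·f  emit P1@[41:41]
pos 42 'a': at 2
pos 43 'a': at 3  emit P0@[41:43]
pos 44 'c': at 0 ·f
pos 45 'e': at 0
pos 46 'e': at 0
pos 47 'e': at 0
pos 48 'c': at 0
pos 49 'c': at 0
pos 50 'c': at 0
pos 51 'd': at 1  emit P1@[51:51]
pos 52 'a': at 2
pos 53 'c': at 0 ·f
pos 54 'd': at 1  emit P1@[54:54]
pos 55 'a': at 2
pos 56 'a': at 3  emit P0@[54:56]
pos 57 'd': at 1 ·f  emit P1@[57:57]
pos 58 'c': at 0 ·f
pos 59 'd': at 1  emit P1@[59:59]
pos 60 'a': at 2
pos 61 'a': at 3  emit P0@[59:61]
pos 62 'd': at 1 ·f  emit P1@[62:62]
pos 63 'd': at 1 ·f  emit P1@[63:63]
pos 64 'a': at 2
pos 65 'a': at 3  emit P0@[63:65]
pos 66 'a': at 0 ·f
pos 67 'd': at 1  emit P1@[67:67]
pos 68 'd': at 1 ·f  emit P1@[68:68]
pos 69 'd': at 1 ·f  emit P1@[69:69]
pos 70 'c': at 0 ·f

Matches: [[0,1],[2,0],[3,1],[5,0],[9,1],[15,1],[17,0],[19,1],[21,0],[22,1],[24,0],[29,1],[31,0],[35,1],[36,1],[37,1],[39,0],[40,1],[41,1],[43,0],[51,1],[54,1],[56,0],[57,1],[59,1],[61,0],[62,1],[63,1],[65,0],[67,1],[68,1],[69,1]]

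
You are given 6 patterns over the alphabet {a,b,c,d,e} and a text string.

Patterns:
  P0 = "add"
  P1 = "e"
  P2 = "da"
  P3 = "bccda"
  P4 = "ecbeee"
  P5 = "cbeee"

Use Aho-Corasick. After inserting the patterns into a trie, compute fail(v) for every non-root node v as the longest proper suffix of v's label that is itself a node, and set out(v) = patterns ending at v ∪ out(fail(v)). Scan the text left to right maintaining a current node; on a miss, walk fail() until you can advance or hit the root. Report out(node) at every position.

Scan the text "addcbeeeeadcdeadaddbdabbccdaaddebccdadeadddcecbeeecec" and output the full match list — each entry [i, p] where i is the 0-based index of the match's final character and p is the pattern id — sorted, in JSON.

Construct AC machine:
Trie (insert patterns):
  0='ε' goto a→1 b→7 c→17 d→5 e→4
  1='a' goto d→2
  2='ad' goto d→3
  3='add' goto ·  ←P0
  4='e' goto c→12  ←P1
  5='d' goto a→6
  6='da' goto ·  ←P2
  7='b' goto c→8
  8='bc' goto c→9
  9='bcc' goto d→10
  10='bccd' goto a→11
  11='bccda' goto ·  ←P3
  12='ec' goto b→13
  13='ecb' goto e→14
  14='ecbe' goto e→15
  15='ecbee' goto e→16
  16='ecbeee' goto ·  ←P4
  17='c' goto b→18
  18='cb' goto e→19
  19='cbe' goto e→20
  20='cbee' goto e→21
  21='cbeee' goto ·  ←P5

BFS fail/out derivation:
  fail(1) 'a': from fail(0)=0 chase 'a': 0 ⇒ 0;  out=∅∪out(0)=∅
  fail(4) 'e': from fail(0)=0 chase 'e': 0 ⇒ 0;  out={1}∪out(0)={1}
  fail(5) 'd': from fail(0)=0 chase 'd': 0 ⇒ 0;  out=∅∪out(0)=∅
  fail(7) 'b': from fail(0)=0 chase 'b': 0 ⇒ 0;  out=∅∪out(0)=∅
  fail(17) 'c': from fail(0)=0 chase 'c': 0 ⇒ 0;  out=∅∪out(0)=∅
  fail(2) 'ad': from fail(1)=0 chase 'd': 0 ⇒ 5;  out=∅∪out(5)=∅
  fail(6) 'da': from fail(5)=0 chase 'a': 0 ⇒ 1;  out={2}∪out(1)={2}
  fail(8) 'bc': from fail(7)=0 chase 'c': 0 ⇒ 17;  out=∅∪out(17)=∅
  fail(12) 'ec': from fail(4)=0 chase 'c': 0 ⇒ 17;  out=∅∪out(17)=∅
  fail(18) 'cb': from fail(17)=0 chase 'b': 0 ⇒ 7;  out=∅∪out(7)=∅
  fail(3) 'add': from fail(2)=5 chase 'd': 5→0 ⇒ 5;  out={0}∪out(5)={0}
  fail(9) 'bcc': from fail(8)=17 chase 'c': 17→0 ⇒ 17;  out=∅∪out(17)=∅
  fail(13) 'ecb': from fail(12)=17 chase 'b': 17 ⇒ 18;  out=∅∪out(18)=∅
  fail(19) 'cbe': from fail(18)=7 chase 'e': 7→0 ⇒ 4;  out=∅∪out(4)={1}
  fail(10) 'bccd': from fail(9)=17 chase 'd': 17→0 ⇒ 5;  out=∅∪out(5)=∅
  fail(14) 'ecbe': from fail(13)=18 chase 'e': 18 ⇒ 19;  out=∅∪out(19)={1}
  fail(20) 'cbee': from fail(19)=4 chase 'e': 4→0 ⇒ 4;  out=∅∪out(4)={1}
  fail(11) 'bccda': from fail(10)=5 chase 'a': 5 ⇒ 6;  out={3}∪out(6)={2,3}
  fail(15) 'ecbee': from fail(14)=19 chase 'e': 19 ⇒ 20;  out=∅∪out(20)={1}
  fail(21) 'cbeee': from fail(20)=4 chase 'e': 4→0 ⇒ 4;  out={5}∪out(4)={1,5}
  fail(16) 'ecbeee': from fail(15)=20 chase 'e': 20 ⇒ 21;  out={4}∪out(21)={1,4,5}

Run:
[0] read 'a'  n0⇒n1
[1] read 'd'  n1⇒n2
[2] read 'd'  n2⇒n3  → match P0@[0:2]
[3] read 'c'  n3⇒n17 ·f
[4] read 'b'  n17⇒n18
[5] read 'e'  n18⇒n19  → match P1@[5:5]
[6] read 'e'  n19⇒n20  → match P1@[6:6]
[7] read 'e'  n20⇒n21  → match P1@[7:7],P5@[3:7]
[8] read 'e'  n21⇒n4 ·f  → match P1@[8:8]
[9] read 'a'  n4⇒n1 ·f
[10] read 'd'  n1⇒n2
[11] read 'c'  n2⇒n17 ·f
[12] read 'd'  n17⇒n5 ·f
[13] read 'e'  n5⇒n4 ·f  → match P1@[13:13]
[14] read 'a'  n4⇒n1 ·f
[15] read 'd'  n1⇒n2
[16] read 'a'  n2⇒n6 ·f  → match P2@[15:16]
[17] read 'd'  n6⇒n2 ·f
[18] read 'd'  n2⇒n3  → match P0@[16:18]
[19] read 'b'  n3⇒n7 ·f
[20] read 'd'  n7⇒n5 ·f
[21] read 'a'  n5⇒n6  → match P2@[20:21]
[22] read 'b'  n6⇒n7 ·f
[23] read 'b'  n7⇒n7 ·f
[24] read 'c'  n7⇒n8
[25] read 'c'  n8⇒n9
[26] read 'd'  n9⇒n10
[27] read 'a'  n10⇒n11  → match P2@[26:27],P3@[23:27]
[28] read 'a'  n11⇒n1 ·f
[29] read 'd'  n1⇒n2
[30] read 'd'  n2⇒n3  → match P0@[28:30]
[31] read 'e'  n3⇒n4 ·f  → match P1@[31:31]
[32] read 'b'  n4⇒n7 ·f
[33] read 'c'  n7⇒n8
[34] read 'c'  n8⇒n9
[35] read 'd'  n9⇒n10
[36] read 'a'  n10⇒n11  → match P2@[35:36],P3@[32:36]
[37] read 'd'  n11⇒n2 ·f
[38] read 'e'  n2⇒n4 ·f  → match P1@[38:38]
[39] read 'a'  n4⇒n1 ·f
[40] read 'd'  n1⇒n2
[41] read 'd'  n2⇒n3  → match P0@[39:41]
[42] read 'd'  n3⇒n5 ·f
[43] read 'c'  n5⇒n17 ·f
[44] read 'e'  n17⇒n4 ·f  → match P1@[44:44]
[45] read 'c'  n4⇒n12
[46] read 'b'  n12⇒n13
[47] read 'e'  n13⇒n14  → match P1@[47:47]
[48] read 'e'  n14⇒n15  → match P1@[48:48]
[49] read 'e'  n15⇒n16  → match P1@[49:49],P4@[44:49],P5@[45:49]
[50] read 'c'  n16⇒n12 ·f
[51] read 'e'  n12⇒n4 ·f  → match P1@[51:51]
[52] read 'c'  n4⇒n12

Matches: [[2,0],[5,1],[6,1],[7,1],[7,5],[8,1],[13,1],[16,2],[18,0],[21,2],[27,2],[27,3],[30,0],[31,1],[36,2],[36,3],[38,1],[41,0],[44,1],[47,1],[48,1],[49,1],[49,4],[49,5],[51,1]]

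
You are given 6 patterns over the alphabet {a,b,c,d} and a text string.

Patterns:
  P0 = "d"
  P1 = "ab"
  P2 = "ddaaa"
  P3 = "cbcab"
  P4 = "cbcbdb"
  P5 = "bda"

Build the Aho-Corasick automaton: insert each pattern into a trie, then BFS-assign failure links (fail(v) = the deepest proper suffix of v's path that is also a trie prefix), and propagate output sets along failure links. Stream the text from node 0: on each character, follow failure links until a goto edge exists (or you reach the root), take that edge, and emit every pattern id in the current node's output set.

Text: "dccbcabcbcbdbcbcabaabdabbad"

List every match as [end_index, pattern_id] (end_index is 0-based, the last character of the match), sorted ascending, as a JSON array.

Build:
Trie nodes:
  0='ε' goto a→2 b→16 c→8 d→1
  1='d' goto d→4  [P0 ends]
  2='a' goto b→3
  3='ab' goto ·  [P1 ends]
  4='dd' goto a→5
  5='dda' goto a→6
  6='ddaa' goto a→7
  7='ddaaa' goto ·  [P2 ends]
  8='c' goto b→9
  9='cb' goto c→10
  10='cbc' goto a→11 b→13
  11='cbca' goto b→12
  12='cbcab' goto ·  [P3 ends]
  13='cbcb' goto d→14
  14='cbcbd' goto b→15
  15='cbcbdb' goto ·  [P4 ends]
  16='b' goto d→17
  17='bd' goto a→18
  18='bda' goto ·  [P5 ends]

BFS fail/out derivation:
  fail(1) 'd': from fail(0)=0 chase 'd': 0 ⇒ 0;  out={0}∪out(0)={0}
  fail(2) 'a': from fail(0)=0 chase 'a': 0 ⇒ 0;  out=∅∪out(0)=∅
  fail(8) 'c': from fail(0)=0 chase 'c': 0 ⇒ 0;  out=∅∪out(0)=∅
  fail(16) 'b': from fail(0)=0 chase 'b': 0 ⇒ 0;  out=∅∪out(0)=∅
  fail(3) 'ab': from fail(2)=0 chase 'b': 0 ⇒ 16;  out={1}∪out(16)={1}
  fail(4) 'dd': from fail(1)=0 chase 'd': 0 ⇒ 1;  out=∅∪out(1)={0}
  fail(9) 'cb': from fail(8)=0 chase 'b': 0 ⇒ 16;  out=∅∪out(16)=∅
  fail(17) 'bd': from fail(16)=0 chase 'd': 0 ⇒ 1;  out=∅∪out(1)={0}
  fail(5) 'dda': from fail(4)=1 chase 'a': 1→0 ⇒ 2;  out=∅∪out(2)=∅
  fail(10) 'cbc': from fail(9)=16 chase 'c': 16→0 ⇒ 8;  out=∅∪out(8)=∅
  fail(18) 'bda': from fail(17)=1 chase 'a': 1→0 ⇒ 2;  out={5}∪out(2)={5}
  fail(6) 'ddaa': from fail(5)=2 chase 'a': 2→0 ⇒ 2;  out=∅∪out(2)=∅
  fail(11) 'cbca': from fail(10)=8 chase 'a': 8→0 ⇒ 2;  out=∅∪out(2)=∅
  fail(13) 'cbcb': from fail(10)=8 chase 'b': 8 ⇒ 9;  out=∅∪out(9)=∅
  fail(7) 'ddaaa': from fail(6)=2 chase 'a': 2→0 ⇒ 2;  out={2}∪out(2)={2}
  fail(12) 'cbcab': from fail(11)=2 chase 'b': 2 ⇒ 3;  out={3}∪out(3)={1,3}
  fail(14) 'cbcbd': from fail(13)=9 chase 'd': 9→16 ⇒ 17;  out=∅∪out(17)={0}
  fail(15) 'cbcbdb': from fail(14)=17 chase 'b': 17→1→0 ⇒ 16;  out={4}∪out(16)={4}

Scan:
pos 0 'd': at 1  → match P0@[0:0]
pos 1 'c': at 8 (fail-walked)
pos 2 'c': at 8 (fail-walked)
pos 3 'b': at 9
pos 4 'c': at 10
pos 5 'a': at 11
pos 6 'b': at 12  → match P1@[5:6],P3@[2:6]
pos 7 'c': at 8 (fail-walked)
pos 8 'b': at 9
pos 9 'c': at 10
pos 10 'b': at 13
pos 11 'd': at 14  → match P0@[11:11]
pos 12 'b': at 15  → match P4@[7:12]
pos 13 'c': at 8 (fail-walked)
pos 14 'b': at 9
pos 15 'c': at 10
pos 16 'a': at 11
pos 17 'b': at 12  → match P1@[16:17],P3@[13:17]
pos 18 'a': at 2 (fail-walked)
pos 19 'a': at 2 (fail-walked)
pos 20 'b': at 3  → match P1@[19:20]
pos 21 'd': at 17 (fail-walked)  → match P0@[21:21]
pos 22 'a': at 18  → match P5@[20:22]
pos 23 'b': at 3 (fail-walked)  → match P1@[22:23]
pos 24 'b': at 16 (fail-walked)
pos 25 'a': at 2 (fail-walked)
pos 26 'd': at 1 (fail-walked)  → match P0@[26:26]

All matches (sorted): [[0,0],[6,1],[6,3],[11,0],[12,4],[17,1],[17,3],[20,1],[21,0],[22,5],[23,1],[26,0]]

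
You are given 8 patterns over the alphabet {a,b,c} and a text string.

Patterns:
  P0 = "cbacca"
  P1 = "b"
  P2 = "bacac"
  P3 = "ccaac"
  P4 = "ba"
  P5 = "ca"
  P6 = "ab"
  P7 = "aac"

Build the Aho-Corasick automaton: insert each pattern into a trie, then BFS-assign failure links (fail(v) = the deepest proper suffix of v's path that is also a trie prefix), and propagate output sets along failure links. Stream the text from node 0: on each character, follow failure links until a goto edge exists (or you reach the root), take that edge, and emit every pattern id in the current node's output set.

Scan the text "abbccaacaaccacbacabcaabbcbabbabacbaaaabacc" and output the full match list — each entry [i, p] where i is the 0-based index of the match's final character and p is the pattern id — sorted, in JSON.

Build automaton:
Trie (insert patterns):
  0='ε' goto a→17 b→7 c→1
  1='c' goto a→16 b→2 c→12
  2='cb' goto a→3
  3='cba' goto c→4
  4='cbac' goto c→5
  5='cbacc' goto a→6
  6='cbacca' goto ·  [P0 ends]
  7='b' goto a→8  [P1 ends]
  8='ba' goto c→9  [P4 ends]
  9='bac' goto a→10
  10='baca' goto c→11
  11='bacac' goto ·  [P2 ends]
  12='cc' goto a→13
  13='cca' goto a→14
  14='ccaa' goto c→15
  15='ccaac' goto ·  [P3 ends]
  16='ca' goto ·  [P5 ends]
  17='a' goto a→19 b→18
  18='ab' goto ·  [P6 ends]
  19='aa' goto c→20
  20='aac' goto ·  [P7 ends]

BFS fail/out derivation:
  fail(1) 'c': from fail(0)=0 chase 'c': 0 ⇒ 0;  out=∅∪out(0)=∅
  fail(7) 'b': from fail(0)=0 chase 'b': 0 ⇒ 0;  out={1}∪out(0)={1}
  fail(17) 'a': from fail(0)=0 chase 'a': 0 ⇒ 0;  out=∅∪out(0)=∅
  fail(2) 'cb': from fail(1)=0 chase 'b': 0 ⇒ 7;  out=∅∪out(7)={1}
  fail(8) 'ba': from fail(7)=0 chase 'a': 0 ⇒ 17;  out={4}∪out(17)={4}
  fail(12) 'cc': from fail(1)=0 chase 'c': 0 ⇒ 1;  out=∅∪out(1)=∅
  fail(16) 'ca': from fail(1)=0 chase 'a': 0 ⇒ 17;  out={5}∪out(17)={5}
  fail(18) 'ab': from fail(17)=0 chase 'b': 0 ⇒ 7;  out={6}∪out(7)={1,6}
  fail(19) 'aa': from fail(17)=0 chase 'a': 0 ⇒ 17;  out=∅∪out(17)=∅
  fail(3) 'cba': from fail(2)=7 chase 'a': 7 ⇒ 8;  out=∅∪out(8)={4}
  fail(9) 'bac': from fail(8)=17 chase 'c': 17→0 ⇒ 1;  out=∅∪out(1)=∅
  fail(13) 'cca': from fail(12)=1 chase 'a': 1 ⇒ 16;  out=∅∪out(16)={5}
  fail(20) 'aac': from fail(19)=17 chase 'c': 17→0 ⇒ 1;  out={7}∪out(1)={7}
  fail(4) 'cbac': from fail(3)=8 chase 'c': 8 ⇒ 9;  out=∅∪out(9)=∅
  fail(10) 'baca': from fail(9)=1 chase 'a': 1 ⇒ 16;  out=∅∪out(16)={5}
  fail(14) 'ccaa': from fail(13)=16 chase 'a': 16→17 ⇒ 19;  out=∅∪out(19)=∅
  fail(5) 'cbacc': from fail(4)=9 chase 'c': 9→1 ⇒ 12;  out=∅∪out(12)=∅
  fail(11) 'bacac': from fail(10)=16 chase 'c': 16→17→0 ⇒ 1;  out={2}∪out(1)={2}
  fail(15) 'ccaac': from fail(14)=19 chase 'c': 19 ⇒ 20;  out={3}∪out(20)={3,7}
  fail(6) 'cbacca': from fail(5)=12 chase 'a': 12 ⇒ 13;  out={0}∪out(13)={0,5}

Run:
i=0 'a': node 0→17
i=1 'b': node 17→18  ** P1@[1:1],P6@[0:1]
i=2 'b': node 18→7 (via fail)  ** P1@[2:2]
i=3 'c': node 7→1 (via fail)
i=4 'c': node 1→12
i=5 'a': node 12→13  ** P5@[4:5]
i=6 'a': node 13→14
i=7 'c': node 14→15  ** P3@[3:7],P7@[5:7]
i=8 'a': node 15→16 (via fail)  ** P5@[7:8]
i=9 'a': node 16→19 (via fail)
i=10 'c': node 19→20  ** P7@[8:10]
i=11 'c': node 20→12 (via fail)
i=12 'a': node 12→13  ** P5@[11:12]
i=13 'c': node 13→1 (via fail)
i=14 'b': node 1→2  ** P1@[14:14]
i=15 'a': node 2→3  ** P4@[14:15]
i=16 'c': node 3→4
i=17 'a': node 4→10 (via fail)  ** P5@[16:17]
i=18 'b': node 10→18 (via fail)  ** P1@[18:18],P6@[17:18]
i=19 'c': node 18→1 (via fail)
i=20 'a': node 1→16  ** P5@[19:20]
i=21 'a': node 16→19 (via fail)
i=22 'b': node 19→18 (via fail)  ** P1@[22:22],P6@[21:22]
i=23 'b': node 18→7 (via fail)  ** P1@[23:23]
i=24 'c': node 7→1 (via fail)
i=25 'b': node 1→2  ** P1@[25:25]
i=26 'a': node 2→3  ** P4@[25:26]
i=27 'b': node 3→18 (via fail)  ** P1@[27:27],P6@[26:27]
i=28 'b': node 18→7 (via fail)  ** P1@[28:28]
i=29 'a': node 7→8  ** P4@[28:29]
i=30 'b': node 8→18 (via fail)  ** P1@[30:30],P6@[29:30]
i=31 'a': node 18→8 (via fail)  ** P4@[30:31]
i=32 'c': node 8→9
i=33 'b': node 9→2 (via fail)  ** P1@[33:33]
i=34 'a': node 2→3  ** P4@[33:34]
i=35 'a': node 3→19 (via fail)
i=36 'a': node 19→19 (via fail)
i=37 'a': node 19→19 (via fail)
i=38 'b': node 19→18 (via fail)  ** P1@[38:38],P6@[37:38]
i=39 'a': node 18→8 (via fail)  ** P4@[38:39]
i=40 'c': node 8→9
i=41 'c': node 9→12 (via fail)

Matches: [[1,1],[1,6],[2,1],[5,5],[7,3],[7,7],[8,5],[10,7],[12,5],[14,1],[15,4],[17,5],[18,1],[18,6],[20,5],[22,1],[22,6],[23,1],[25,1],[26,4],[27,1],[27,6],[28,1],[29,4],[30,1],[30,6],[31,4],[33,1],[34,4],[38,1],[38,6],[39,4]]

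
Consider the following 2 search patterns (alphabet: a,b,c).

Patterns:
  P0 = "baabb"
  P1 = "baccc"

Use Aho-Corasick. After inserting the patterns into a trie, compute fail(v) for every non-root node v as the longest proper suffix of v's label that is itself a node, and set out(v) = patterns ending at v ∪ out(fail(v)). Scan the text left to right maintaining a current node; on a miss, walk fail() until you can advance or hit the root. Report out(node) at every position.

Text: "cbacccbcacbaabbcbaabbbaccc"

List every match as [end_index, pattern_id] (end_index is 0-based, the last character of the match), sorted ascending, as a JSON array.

Construct AC machine:
Trie (insert patterns):
  0='ε' goto b→1
  1='b' goto a→2
  2='ba' goto a→3 c→6
  3='baa' goto b→4
  4='baab' goto b→5
  5='baabb' goto ·  [P0 ends]
  6='bac' goto c→7
  7='bacc' goto c→8
  8='baccc' goto ·  [P1 ends]

Failure links (BFS by depth):
  fail(1) 'b': from fail(0)=0 chase 'b': 0 ⇒ 0;  out=∅∪out(0)=∅
  fail(2) 'ba': from fail(1)=0 chase 'a': 0 ⇒ 0;  out=∅∪out(0)=∅
  fail(3) 'baa': from fail(2)=0 chase 'a': 0 ⇒ 0;  out=∅∪out(0)=∅
  fail(6) 'bac': from fail(2)=0 chase 'c': 0 ⇒ 0;  out=∅∪out(0)=∅
  fail(4) 'baab': from fail(3)=0 chase 'b': 0 ⇒ 1;  out=∅∪out(1)=∅
  fail(7) 'bacc': from fail(6)=0 chase 'c': 0 ⇒ 0;  out=∅∪out(0)=∅
  fail(5) 'baabb': from fail(4)=1 chase 'b': 1→0 ⇒ 1;  out={0}∪out(1)={0}
  fail(8) 'baccc': from fail(7)=0 chase 'c': 0 ⇒ 0;  out={1}∪out(0)={1}

Text stream:
pos 0 'c': at 0
pos 1 'b': at 1
pos 2 'a': at 2
pos 3 'c': at 6
pos 4 'c': at 7
pos 5 'c': at 8  ** P1@[1:5]
pos 6 'b': at 1 (fail-walked)
pos 7 'c': at 0 (fail-walked)
pos 8 'a': at 0
pos 9 'c': at 0
pos 10 'b': at 1
pos 11 'a': at 2
pos 12 'a': at 3
pos 13 'b': at 4
pos 14 'b': at 5  ** P0@[10:14]
pos 15 'c': at 0 (fail-walked)
pos 16 'b': at 1
pos 17 'a': at 2
pos 18 'a': at 3
pos 19 'b': at 4
pos 20 'b': at 5  ** P0@[16:20]
pos 21 'b': at 1 (fail-walked)
pos 22 'a': at 2
pos 23 'c': at 6
pos 24 'c': at 7
pos 25 'c': at 8  ** P1@[21:25]

Matches: [[5,1],[14,0],[20,0],[25,1]]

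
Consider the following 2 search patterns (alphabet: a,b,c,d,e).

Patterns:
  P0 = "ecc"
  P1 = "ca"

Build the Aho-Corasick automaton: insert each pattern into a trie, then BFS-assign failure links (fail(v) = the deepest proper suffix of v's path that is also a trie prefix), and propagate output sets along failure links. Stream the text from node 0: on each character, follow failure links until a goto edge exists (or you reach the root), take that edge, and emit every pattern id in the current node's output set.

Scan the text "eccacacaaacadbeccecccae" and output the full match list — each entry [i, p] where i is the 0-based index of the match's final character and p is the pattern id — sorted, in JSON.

Build automaton:
Trie nodes:
  n0 'ε': c→4 e→1
  n1 'e': c→2
  n2 'ec': c→3
  n3 'ecc': ·  [P0 ends]
  n4 'c': a→5
  n5 'ca': ·  [P1 ends]

BFS fail/out derivation:
  fail(1) 'e': from fail(0)=0 chase 'e': 0 ⇒ 0;  out=∅∪out(0)=∅
  fail(4) 'c': from fail(0)=0 chase 'c': 0 ⇒ 0;  out=∅∪out(0)=∅
  fail(2) 'ec': from fail(1)=0 chase 'c': 0 ⇒ 4;  out=∅∪out(4)=∅
  fail(5) 'ca': from fail(4)=0 chase 'a': 0 ⇒ 0;  out={1}∪out(0)={1}
  fail(3) 'ecc': from fail(2)=4 chase 'c': 4→0 ⇒ 4;  out={0}∪out(4)={0}

Run:
[0] read 'e'  n0⇒n1
[1] read 'c'  n1⇒n2
[2] read 'c'  n2⇒n3  ** P0@[0:2]
[3] read 'a'  n3⇒n5 (via fail)  ** P1@[2:3]
[4] read 'c'  n5⇒n4 (via fail)
[5] read 'a'  n4⇒n5  ** P1@[4:5]
[6] read 'c'  n5⇒n4 (via fail)
[7] read 'a'  n4⇒n5  ** P1@[6:7]
[8] read 'a'  n5⇒n0 (via fail)
[9] read 'a'  n0⇒n0
[10] read 'c'  n0⇒n4
[11] read 'a'  n4⇒n5  ** P1@[10:11]
[12] read 'd'  n5⇒n0 (via fail)
[13] read 'b'  n0⇒n0
[14] read 'e'  n0⇒n1
[15] read 'c'  n1⇒n2
[16] read 'c'  n2⇒n3  ** P0@[14:16]
[17] read 'e'  n3⇒n1 (via fail)
[18] read 'c'  n1⇒n2
[19] read 'c'  n2⇒n3  ** P0@[17:19]
[20] read 'c'  n3⇒n4 (via fail)
[21] read 'a'  n4⇒n5  ** P1@[20:21]
[22] read 'e'  n5⇒n1 (via fail)

All matches (sorted): [[2,0],[3,1],[5,1],[7,1],[11,1],[16,0],[19,0],[21,1]]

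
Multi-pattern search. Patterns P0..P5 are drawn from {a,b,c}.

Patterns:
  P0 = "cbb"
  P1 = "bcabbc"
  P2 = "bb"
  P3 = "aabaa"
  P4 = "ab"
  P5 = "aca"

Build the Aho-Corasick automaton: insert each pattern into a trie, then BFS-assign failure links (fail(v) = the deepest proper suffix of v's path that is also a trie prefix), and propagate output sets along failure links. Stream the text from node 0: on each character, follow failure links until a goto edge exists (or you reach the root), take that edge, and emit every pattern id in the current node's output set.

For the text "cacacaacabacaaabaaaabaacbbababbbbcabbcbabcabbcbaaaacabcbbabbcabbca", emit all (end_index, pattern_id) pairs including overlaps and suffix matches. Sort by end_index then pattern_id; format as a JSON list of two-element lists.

Build:
Trie nodes:
  n0 'ε': a→11 b→4 c→1
  n1 'c': b→2
  n2 'cb': b→3
  n3 'cbb': ·  [P0 ends]
  n4 'b': b→10 c→5
  n5 'bc': a→6
  n6 'bca': b→7
  n7 'bcab': b→8
  n8 'bcabb': c→9
  n9 'bcabbc': ·  [P1 ends]
  n10 'bb': ·  [P2 ends]
  n11 'a': a→12 b→16 c→17
  n12 'aa': b→13
  n13 'aab': a→14
  n14 'aaba': a→15
  n15 'aabaa': ·  [P3 ends]
  n16 'ab': ·  [P4 ends]
  n17 'ac': a→18
  n18 'aca': ·  [P5 ends]

Failure links (BFS by depth):
  fail(1) 'c': from fail(0)=0 chase 'c': 0 ⇒ 0;  out=∅∪out(0)=∅
  fail(4) 'b': from fail(0)=0 chase 'b': 0 ⇒ 0;  out=∅∪out(0)=∅
  fail(11) 'a': from fail(0)=0 chase 'a': 0 ⇒ 0;  out=∅∪out(0)=∅
  fail(2) 'cb': from fail(1)=0 chase 'b': 0 ⇒ 4;  out=∅∪out(4)=∅
  fail(5) 'bc': from fail(4)=0 chase 'c': 0 ⇒ 1;  out=∅∪out(1)=∅
  fail(10) 'bb': from fail(4)=0 chase 'b': 0 ⇒ 4;  out={2}∪out(4)={2}
  fail(12) 'aa': from fail(11)=0 chase 'a': 0 ⇒ 11;  out=∅∪out(11)=∅
  fail(16) 'ab': from fail(11)=0 chase 'b': 0 ⇒ 4;  out={4}∪out(4)={4}
  fail(17) 'ac': from fail(11)=0 chase 'c': 0 ⇒ 1;  out=∅∪out(1)=∅
  fail(3) 'cbb': from fail(2)=4 chase 'b': 4 ⇒ 10;  out={0}∪out(10)={0,2}
  fail(6) 'bca': from fail(5)=1 chase 'a': 1→0 ⇒ 11;  out=∅∪out(11)=∅
  fail(13) 'aab': from fail(12)=11 chase 'b': 11 ⇒ 16;  out=∅∪out(16)={4}
  fail(18) 'aca': from fail(17)=1 chase 'a': 1→0 ⇒ 11;  out={5}∪out(11)={5}
  fail(7) 'bcab': from fail(6)=11 chase 'b': 11 ⇒ 16;  out=∅∪out(16)={4}
  fail(14) 'aaba': from fail(13)=16 chase 'a': 16→4→0 ⇒ 11;  out=∅∪out(11)=∅
  fail(8) 'bcabb': from fail(7)=16 chase 'b': 16→4 ⇒ 10;  out=∅∪out(10)={2}
  fail(15) 'aabaa': from fail(14)=11 chase 'a': 11 ⇒ 12;  out={3}∪out(12)={3}
  fail(9) 'bcabbc': from fail(8)=10 chase 'c': 10→4 ⇒ 5;  out={1}∪out(5)={1}

Run:
i=0 'c': node 0→1
i=1 'a': node 1→11 (fail-walked)
i=2 'c': node 11→17
i=3 'a': node 17→18  ** P5@[1:3]
i=4 'c': node 18→17 (fail-walked)
i=5 'a': node 17→18  ** P5@[3:5]
i=6 'a': node 18→12 (fail-walked)
i=7 'c': node 12→17 (fail-walked)
i=8 'a': node 17→18  ** P5@[6:8]
i=9 'b': node 18→16 (fail-walked)  ** P4@[8:9]
i=10 'a': node 16→11 (fail-walked)
i=11 'c': node 11→17
i=12 'a': node 17→18  ** P5@[10:12]
i=13 'a': node 18→12 (fail-walked)
i=14 'a': node 12→12 (fail-walked)
i=15 'b': node 12→13  ** P4@[14:15]
i=16 'a': node 13→14
i=17 'a': node 14→15  ** P3@[13:17]
i=18 'a': node 15→12 (fail-walked)
i=19 'a': node 12→12 (fail-walked)
i=20 'b': node 12→13  ** P4@[19:20]
i=21 'a': node 13→14
i=22 'a': node 14→15  ** P3@[18:22]
i=23 'c': node 15→17 (fail-walked)
i=24 'b': node 17→2 (fail-walked)
i=25 'b': node 2→3  ** P0@[23:25],P2@[24:25]
i=26 'a': node 3→11 (fail-walked)
i=27 'b': node 11→16  ** P4@[26:27]
i=28 'a': node 16→11 (fail-walked)
i=29 'b': node 11→16  ** P4@[28:29]
i=30 'b': node 16→10 (fail-walked)  ** P2@[29:30]
i=31 'b': node 10→10 (fail-walked)  ** P2@[30:31]
i=32 'b': node 10→10 (fail-walked)  ** P2@[31:32]
i=33 'c': node 10→5 (fail-walked)
i=34 'a': node 5→6
i=35 'b': node 6→7  ** P4@[34:35]
i=36 'b': node 7→8  ** P2@[35:36]
i=37 'c': node 8→9  ** P1@[32:37]
i=38 'b': node 9→2 (fail-walked)
i=39 'a': node 2→11 (fail-walked)
i=40 'b': node 11→16  ** P4@[39:40]
i=41 'c': node 16→5 (fail-walked)
i=42 'a': node 5→6
i=43 'b': node 6→7  ** P4@[42:43]
i=44 'b': node 7→8  ** P2@[43:44]
i=45 'c': node 8→9  ** P1@[40:45]
i=46 'b': node 9→2 (fail-walked)
i=47 'a': node 2→11 (fail-walked)
i=48 'a': node 11→12
i=49 'a': node 12→12 (fail-walked)
i=50 'a': node 12→12 (fail-walked)
i=51 'c': node 12→17 (fail-walked)
i=52 'a': node 17→18  ** P5@[50:52]
i=53 'b': node 18→16 (fail-walked)  ** P4@[52:53]
i=54 'c': node 16→5 (fail-walked)
i=55 'b': node 5→2 (fail-walked)
i=56 'b': node 2→3  ** P0@[54:56],P2@[55:56]
i=57 'a': node 3→11 (fail-walked)
i=58 'b': node 11→16  ** P4@[57:58]
i=59 'b': node 16→10 (fail-walked)  ** P2@[58:59]
i=60 'c': node 10→5 (fail-walked)
i=61 'a': node 5→6
i=62 'b': node 6→7  ** P4@[61:62]
i=63 'b': node 7→8  ** P2@[62:63]
i=64 'c': node 8→9  ** P1@[59:64]
i=65 'a': node 9→6 (fail-walked)

Result: [[3,5],[5,5],[8,5],[9,4],[12,5],[15,4],[17,3],[20,4],[22,3],[25,0],[25,2],[27,4],[29,4],[30,2],[31,2],[32,2],[35,4],[36,2],[37,1],[40,4],[43,4],[44,2],[45,1],[52,5],[53,4],[56,0],[56,2],[58,4],[59,2],[62,4],[63,2],[64,1]]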